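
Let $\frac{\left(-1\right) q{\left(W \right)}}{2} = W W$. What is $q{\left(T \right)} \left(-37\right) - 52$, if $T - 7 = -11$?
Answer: $1132$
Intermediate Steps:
$T = -4$ ($T = 7 - 11 = -4$)
$q{\left(W \right)} = - 2 W^{2}$ ($q{\left(W \right)} = - 2 W W = - 2 W^{2}$)
$q{\left(T \right)} \left(-37\right) - 52 = - 2 \left(-4\right)^{2} \left(-37\right) - 52 = \left(-2\right) 16 \left(-37\right) - 52 = \left(-32\right) \left(-37\right) - 52 = 1184 - 52 = 1132$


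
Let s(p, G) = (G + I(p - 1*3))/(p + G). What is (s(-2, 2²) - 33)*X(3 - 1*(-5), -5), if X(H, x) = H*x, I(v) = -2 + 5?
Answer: 1180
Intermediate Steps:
I(v) = 3
s(p, G) = (3 + G)/(G + p) (s(p, G) = (G + 3)/(p + G) = (3 + G)/(G + p))
(s(-2, 2²) - 33)*X(3 - 1*(-5), -5) = ((3 + 2²)/(2² - 2) - 33)*((3 - 1*(-5))*(-5)) = ((3 + 4)/(4 - 2) - 33)*((3 + 5)*(-5)) = (7/2 - 33)*(8*(-5)) = ((½)*7 - 33)*(-40) = (7/2 - 33)*(-40) = -59/2*(-40) = 1180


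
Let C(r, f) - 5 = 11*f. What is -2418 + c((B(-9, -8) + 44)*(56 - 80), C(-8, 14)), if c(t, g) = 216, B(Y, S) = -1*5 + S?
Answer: -2202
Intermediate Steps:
B(Y, S) = -5 + S
C(r, f) = 5 + 11*f
-2418 + c((B(-9, -8) + 44)*(56 - 80), C(-8, 14)) = -2418 + 216 = -2202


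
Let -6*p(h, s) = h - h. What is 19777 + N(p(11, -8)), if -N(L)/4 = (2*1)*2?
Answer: 19761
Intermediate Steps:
p(h, s) = 0 (p(h, s) = -(h - h)/6 = -1/6*0 = 0)
N(L) = -16 (N(L) = -4*2*1*2 = -8*2 = -4*4 = -16)
19777 + N(p(11, -8)) = 19777 - 16 = 19761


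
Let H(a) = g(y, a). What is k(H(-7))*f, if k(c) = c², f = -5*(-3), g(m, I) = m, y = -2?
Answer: 60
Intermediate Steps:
H(a) = -2
f = 15
k(H(-7))*f = (-2)²*15 = 4*15 = 60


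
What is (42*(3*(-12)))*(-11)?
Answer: 16632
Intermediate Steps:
(42*(3*(-12)))*(-11) = (42*(-36))*(-11) = -1512*(-11) = 16632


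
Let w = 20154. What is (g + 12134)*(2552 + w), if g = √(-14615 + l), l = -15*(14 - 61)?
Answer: 275514604 + 22706*I*√13910 ≈ 2.7551e+8 + 2.678e+6*I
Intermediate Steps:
l = 705 (l = -15*(-47) = 705)
g = I*√13910 (g = √(-14615 + 705) = √(-13910) = I*√13910 ≈ 117.94*I)
(g + 12134)*(2552 + w) = (I*√13910 + 12134)*(2552 + 20154) = (12134 + I*√13910)*22706 = 275514604 + 22706*I*√13910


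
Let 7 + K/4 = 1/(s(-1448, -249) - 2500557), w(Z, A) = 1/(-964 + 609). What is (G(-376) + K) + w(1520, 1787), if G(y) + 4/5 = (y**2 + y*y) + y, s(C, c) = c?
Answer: 25066392550211/88778613 ≈ 2.8235e+5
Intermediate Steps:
w(Z, A) = -1/355 (w(Z, A) = 1/(-355) = -1/355)
K = -35011286/1250403 (K = -28 + 4/(-249 - 2500557) = -28 + 4/(-2500806) = -28 + 4*(-1/2500806) = -28 - 2/1250403 = -35011286/1250403 ≈ -28.000)
G(y) = -4/5 + y + 2*y**2 (G(y) = -4/5 + ((y**2 + y*y) + y) = -4/5 + ((y**2 + y**2) + y) = -4/5 + (2*y**2 + y) = -4/5 + (y + 2*y**2) = -4/5 + y + 2*y**2)
(G(-376) + K) + w(1520, 1787) = ((-4/5 - 376 + 2*(-376)**2) - 35011286/1250403) - 1/355 = ((-4/5 - 376 + 2*141376) - 35011286/1250403) - 1/355 = ((-4/5 - 376 + 282752) - 35011286/1250403) - 1/355 = (1411876/5 - 35011286/1250403) - 1/355 = 1765238929598/6252015 - 1/355 = 25066392550211/88778613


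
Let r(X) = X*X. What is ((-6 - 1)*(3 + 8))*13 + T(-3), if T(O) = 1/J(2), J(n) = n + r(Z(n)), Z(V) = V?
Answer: -6005/6 ≈ -1000.8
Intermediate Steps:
r(X) = X²
J(n) = n + n²
T(O) = ⅙ (T(O) = 1/(2*(1 + 2)) = 1/(2*3) = 1/6 = ⅙)
((-6 - 1)*(3 + 8))*13 + T(-3) = ((-6 - 1)*(3 + 8))*13 + ⅙ = -7*11*13 + ⅙ = -77*13 + ⅙ = -1001 + ⅙ = -6005/6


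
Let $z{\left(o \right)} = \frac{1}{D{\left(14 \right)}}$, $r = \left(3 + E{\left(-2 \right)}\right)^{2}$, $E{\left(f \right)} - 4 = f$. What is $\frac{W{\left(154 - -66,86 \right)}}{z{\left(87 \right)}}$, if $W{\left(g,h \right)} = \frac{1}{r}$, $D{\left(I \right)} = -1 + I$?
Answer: $\frac{13}{25} \approx 0.52$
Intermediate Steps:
$E{\left(f \right)} = 4 + f$
$r = 25$ ($r = \left(3 + \left(4 - 2\right)\right)^{2} = \left(3 + 2\right)^{2} = 5^{2} = 25$)
$W{\left(g,h \right)} = \frac{1}{25}$
$z{\left(o \right)} = \frac{1}{13}$ ($z{\left(o \right)} = \frac{1}{-1 + 14} = \frac{1}{13}$)
$\frac{W{\left(154 - -66,86 \right)}}{z{\left(87 \right)}} = \frac{\frac{1}{\frac{1}{13}}}{25} = \frac{1}{25} \cdot 13 = \frac{13}{25}$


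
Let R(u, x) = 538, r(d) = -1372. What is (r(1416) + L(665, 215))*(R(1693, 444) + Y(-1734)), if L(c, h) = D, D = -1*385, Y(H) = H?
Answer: 2101372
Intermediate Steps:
D = -385
L(c, h) = -385
(r(1416) + L(665, 215))*(R(1693, 444) + Y(-1734)) = (-1372 - 385)*(538 - 1734) = -1757*(-1196) = 2101372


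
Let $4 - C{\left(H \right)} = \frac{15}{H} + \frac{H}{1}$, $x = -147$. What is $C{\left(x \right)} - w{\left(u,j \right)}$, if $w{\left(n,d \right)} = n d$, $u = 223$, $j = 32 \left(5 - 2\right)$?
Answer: $- \frac{1041588}{49} \approx -21257.0$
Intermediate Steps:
$j = 96$ ($j = 32 \cdot 3 = 96$)
$w{\left(n,d \right)} = d n$
$C{\left(H \right)} = 4 - H - \frac{15}{H}$ ($C{\left(H \right)} = 4 - \left(\frac{15}{H} + \frac{H}{1}\right) = 4 - \left(\frac{15}{H} + H 1\right) = 4 - \left(\frac{15}{H} + H\right) = 4 - \left(H + \frac{15}{H}\right) = 4 - H - \frac{15}{H}$)
$C{\left(x \right)} - w{\left(u,j \right)} = \left(4 - -147 - \frac{15}{-147}\right) - 96 \cdot 223 = \left(4 + 147 - - \frac{5}{49}\right) - 21408 = \left(4 + 147 + \frac{5}{49}\right) - 21408 = \frac{7404}{49} - 21408 = - \frac{1041588}{49}$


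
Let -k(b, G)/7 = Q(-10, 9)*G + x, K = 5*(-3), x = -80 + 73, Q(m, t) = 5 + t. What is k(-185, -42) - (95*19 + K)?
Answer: 2375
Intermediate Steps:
x = -7
K = -15
k(b, G) = 49 - 98*G (k(b, G) = -7*((5 + 9)*G - 7) = -7*(14*G - 7) = -7*(-7 + 14*G) = 49 - 98*G)
k(-185, -42) - (95*19 + K) = (49 - 98*(-42)) - (95*19 - 15) = (49 + 4116) - (1805 - 15) = 4165 - 1*1790 = 4165 - 1790 = 2375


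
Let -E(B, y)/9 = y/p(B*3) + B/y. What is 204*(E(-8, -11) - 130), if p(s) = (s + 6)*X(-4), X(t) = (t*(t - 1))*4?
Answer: -12262491/440 ≈ -27869.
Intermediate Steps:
X(t) = 4*t*(-1 + t) (X(t) = (t*(-1 + t))*4 = 4*t*(-1 + t))
p(s) = 480 + 80*s (p(s) = (s + 6)*(4*(-4)*(-1 - 4)) = (6 + s)*(4*(-4)*(-5)) = (6 + s)*80 = 480 + 80*s)
E(B, y) = -9*B/y - 9*y/(480 + 240*B) (E(B, y) = -9*(y/(480 + 80*(B*3)) + B/y) = -9*(y/(480 + 80*(3*B)) + B/y) = -9*(y/(480 + 240*B) + B/y) = -9*(B/y + y/(480 + 240*B)) = -9*B/y - 9*y/(480 + 240*B))
204*(E(-8, -11) - 130) = 204*((3/80)*(-1*(-11)² - 240*(-8)*(2 - 8))/(-11*(2 - 8)) - 130) = 204*((3/80)*(-1/11)*(-1*121 - 240*(-8)*(-6))/(-6) - 130) = 204*((3/80)*(-1/11)*(-⅙)*(-121 - 11520) - 130) = 204*((3/80)*(-1/11)*(-⅙)*(-11641) - 130) = 204*(-11641/1760 - 130) = 204*(-240441/1760) = -12262491/440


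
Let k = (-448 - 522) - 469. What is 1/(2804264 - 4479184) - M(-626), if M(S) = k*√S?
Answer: -1/1674920 + 1439*I*√626 ≈ -5.9704e-7 + 36004.0*I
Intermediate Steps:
k = -1439 (k = -970 - 469 = -1439)
M(S) = -1439*√S
1/(2804264 - 4479184) - M(-626) = 1/(2804264 - 4479184) - (-1439)*√(-626) = 1/(-1674920) - (-1439)*I*√626 = -1/1674920 - (-1439)*I*√626 = -1/1674920 + 1439*I*√626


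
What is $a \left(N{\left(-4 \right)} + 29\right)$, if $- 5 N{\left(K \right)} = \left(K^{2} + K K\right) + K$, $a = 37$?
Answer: $\frac{4329}{5} \approx 865.8$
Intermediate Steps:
$N{\left(K \right)} = - \frac{2 K^{2}}{5} - \frac{K}{5}$ ($N{\left(K \right)} = - \frac{\left(K^{2} + K K\right) + K}{5} = - \frac{\left(K^{2} + K^{2}\right) + K}{5} = - \frac{2 K^{2} + K}{5} = - \frac{K + 2 K^{2}}{5} = - \frac{2 K^{2}}{5} - \frac{K}{5}$)
$a \left(N{\left(-4 \right)} + 29\right) = 37 \left(\left(- \frac{1}{5}\right) \left(-4\right) \left(1 + 2 \left(-4\right)\right) + 29\right) = 37 \left(\left(- \frac{1}{5}\right) \left(-4\right) \left(1 - 8\right) + 29\right) = 37 \left(\left(- \frac{1}{5}\right) \left(-4\right) \left(-7\right) + 29\right) = 37 \left(- \frac{28}{5} + 29\right) = 37 \cdot \frac{117}{5} = \frac{4329}{5}$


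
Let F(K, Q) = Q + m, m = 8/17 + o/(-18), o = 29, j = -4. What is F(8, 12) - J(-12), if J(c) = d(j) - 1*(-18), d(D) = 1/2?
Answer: -1169/153 ≈ -7.6405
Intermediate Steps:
d(D) = ½
m = -349/306 (m = 8/17 + 29/(-18) = 8*(1/17) + 29*(-1/18) = 8/17 - 29/18 = -349/306 ≈ -1.1405)
F(K, Q) = -349/306 + Q (F(K, Q) = Q - 349/306 = -349/306 + Q)
J(c) = 37/2 (J(c) = ½ - 1*(-18) = ½ + 18 = 37/2)
F(8, 12) - J(-12) = (-349/306 + 12) - 1*37/2 = 3323/306 - 37/2 = -1169/153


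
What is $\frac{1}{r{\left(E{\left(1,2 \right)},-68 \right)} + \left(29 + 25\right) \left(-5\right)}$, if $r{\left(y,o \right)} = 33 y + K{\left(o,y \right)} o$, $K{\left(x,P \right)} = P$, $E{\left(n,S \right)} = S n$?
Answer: $- \frac{1}{340} \approx -0.0029412$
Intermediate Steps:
$r{\left(y,o \right)} = 33 y + o y$ ($r{\left(y,o \right)} = 33 y + y o = 33 y + o y$)
$\frac{1}{r{\left(E{\left(1,2 \right)},-68 \right)} + \left(29 + 25\right) \left(-5\right)} = \frac{1}{2 \cdot 1 \left(33 - 68\right) + \left(29 + 25\right) \left(-5\right)} = \frac{1}{2 \left(-35\right) + 54 \left(-5\right)} = \frac{1}{-70 - 270} = \frac{1}{-340} = - \frac{1}{340}$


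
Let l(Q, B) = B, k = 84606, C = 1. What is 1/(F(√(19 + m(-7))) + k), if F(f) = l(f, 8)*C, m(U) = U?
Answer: 1/84614 ≈ 1.1818e-5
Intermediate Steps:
F(f) = 8 (F(f) = 8*1 = 8)
1/(F(√(19 + m(-7))) + k) = 1/(8 + 84606) = 1/84614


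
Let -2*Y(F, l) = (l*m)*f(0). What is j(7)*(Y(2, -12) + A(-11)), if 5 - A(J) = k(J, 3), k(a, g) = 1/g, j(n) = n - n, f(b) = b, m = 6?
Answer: 0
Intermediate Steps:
j(n) = 0
Y(F, l) = 0 (Y(F, l) = -l*6*0/2 = -6*l*0/2 = -1/2*0 = 0)
A(J) = 14/3 (A(J) = 5 - 1/3 = 14/3)
j(7)*(Y(2, -12) + A(-11)) = 0*(0 + 14/3) = 0*(14/3) = 0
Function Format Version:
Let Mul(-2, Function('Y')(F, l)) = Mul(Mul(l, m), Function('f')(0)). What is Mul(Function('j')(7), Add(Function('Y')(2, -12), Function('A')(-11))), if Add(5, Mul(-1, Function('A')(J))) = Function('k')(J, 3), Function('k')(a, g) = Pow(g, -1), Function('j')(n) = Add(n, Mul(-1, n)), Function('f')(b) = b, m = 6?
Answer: 0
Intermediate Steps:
Function('j')(n) = 0
Function('Y')(F, l) = 0 (Function('Y')(F, l) = Mul(Rational(-1, 2), Mul(Mul(l, 6), 0)) = Mul(Rational(-1, 2), Mul(Mul(6, l), 0)) = Mul(Rational(-1, 2), 0) = 0)
Function('A')(J) = Rational(14, 3) (Function('A')(J) = Add(5, Mul(-1, Pow(3, -1))) = Add(5, Mul(-1, Rational(1, 3))) = Add(5, Rational(-1, 3)) = Rational(14, 3))
Mul(Function('j')(7), Add(Function('Y')(2, -12), Function('A')(-11))) = Mul(0, Add(0, Rational(14, 3))) = Mul(0, Rational(14, 3)) = 0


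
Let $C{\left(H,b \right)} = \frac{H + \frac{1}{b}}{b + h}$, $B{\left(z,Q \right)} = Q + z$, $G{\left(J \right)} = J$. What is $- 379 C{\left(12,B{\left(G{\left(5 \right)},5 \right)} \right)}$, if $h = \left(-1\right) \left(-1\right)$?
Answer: $- \frac{4169}{10} \approx -416.9$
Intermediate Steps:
$h = 1$
$C{\left(H,b \right)} = \frac{H + \frac{1}{b}}{1 + b}$ ($C{\left(H,b \right)} = \frac{H + \frac{1}{b}}{b + 1} = \frac{H + \frac{1}{b}}{1 + b}$)
$- 379 C{\left(12,B{\left(G{\left(5 \right)},5 \right)} \right)} = - 379 \frac{1 + 12 \left(5 + 5\right)}{\left(5 + 5\right) \left(1 + \left(5 + 5\right)\right)} = - 379 \frac{1 + 12 \cdot 10}{10 \left(1 + 10\right)} = - 379 \frac{1 + 120}{10 \cdot 11} = - 379 \cdot \frac{1}{10} \cdot \frac{1}{11} \cdot 121 = \left(-379\right) \frac{11}{10} = - \frac{4169}{10}$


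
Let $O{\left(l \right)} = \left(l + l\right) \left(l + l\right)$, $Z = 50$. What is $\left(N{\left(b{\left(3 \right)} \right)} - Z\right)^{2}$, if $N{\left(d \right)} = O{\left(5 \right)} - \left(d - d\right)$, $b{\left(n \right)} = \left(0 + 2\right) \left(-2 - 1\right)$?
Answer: $2500$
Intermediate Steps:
$b{\left(n \right)} = -6$ ($b{\left(n \right)} = 2 \left(-3\right) = -6$)
$O{\left(l \right)} = 4 l^{2}$ ($O{\left(l \right)} = 2 l 2 l = 4 l^{2}$)
$N{\left(d \right)} = 100$ ($N{\left(d \right)} = 4 \cdot 5^{2} - \left(d - d\right) = 4 \cdot 25 - 0 = 100 + 0 = 100$)
$\left(N{\left(b{\left(3 \right)} \right)} - Z\right)^{2} = \left(100 - 50\right)^{2} = 50^{2} = 2500$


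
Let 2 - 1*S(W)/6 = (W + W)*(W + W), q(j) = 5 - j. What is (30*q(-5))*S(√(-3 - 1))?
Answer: 32400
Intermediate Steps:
S(W) = 12 - 24*W² (S(W) = 12 - 6*(W + W)*(W + W) = 12 - 6*2*W*2*W = 12 - 24*W²)
(30*q(-5))*S(√(-3 - 1)) = (30*(5 - 1*(-5)))*(12 - 24*(√(-3 - 1))²) = (30*(5 + 5))*(12 - 24*(√(-4))²) = (30*10)*(12 - 24*(2*I)²) = 300*(12 - 24*(-4)) = 300*(12 + 96) = 300*108 = 32400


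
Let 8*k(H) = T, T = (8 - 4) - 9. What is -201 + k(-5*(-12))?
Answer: -1613/8 ≈ -201.63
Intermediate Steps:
T = -5 (T = 4 - 9 = -5)
k(H) = -5/8 (k(H) = (⅛)*(-5) = -5/8)
-201 + k(-5*(-12)) = -201 - 5/8 = -1613/8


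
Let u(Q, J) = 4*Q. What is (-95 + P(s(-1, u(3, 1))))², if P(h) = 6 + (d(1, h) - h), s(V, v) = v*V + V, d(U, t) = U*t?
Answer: 7921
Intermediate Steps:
s(V, v) = V + V*v (s(V, v) = V*v + V = V + V*v)
P(h) = 6 (P(h) = 6 + (1*h - h) = 6 + (h - h) = 6 + 0 = 6)
(-95 + P(s(-1, u(3, 1))))² = (-95 + 6)² = (-89)² = 7921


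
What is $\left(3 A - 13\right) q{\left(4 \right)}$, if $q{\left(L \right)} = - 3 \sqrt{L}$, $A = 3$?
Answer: $24$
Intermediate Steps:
$\left(3 A - 13\right) q{\left(4 \right)} = \left(3 \cdot 3 - 13\right) \left(- 3 \sqrt{4}\right) = \left(9 - 13\right) \left(\left(-3\right) 2\right) = \left(-4\right) \left(-6\right) = 24$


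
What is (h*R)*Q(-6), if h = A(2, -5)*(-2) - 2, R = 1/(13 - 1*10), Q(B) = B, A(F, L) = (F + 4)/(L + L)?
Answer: 8/5 ≈ 1.6000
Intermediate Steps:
A(F, L) = (4 + F)/(2*L) (A(F, L) = (4 + F)/((2*L)) = (4 + F)*(1/(2*L)) = (4 + F)/(2*L))
R = 1/3 (R = 1/(13 - 10) = 1/3 ≈ 0.33333)
h = -4/5 (h = ((1/2)*(4 + 2)/(-5))*(-2) - 2 = ((1/2)*(-1/5)*6)*(-2) - 2 = -3/5*(-2) - 2 = 6/5 - 2 = -4/5 ≈ -0.80000)
(h*R)*Q(-6) = -4/5*1/3*(-6) = -4/15*(-6) = 8/5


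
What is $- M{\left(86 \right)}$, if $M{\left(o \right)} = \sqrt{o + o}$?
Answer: $- 2 \sqrt{43} \approx -13.115$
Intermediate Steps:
$M{\left(o \right)} = \sqrt{2} \sqrt{o}$ ($M{\left(o \right)} = \sqrt{2 o} = \sqrt{2} \sqrt{o}$)
$- M{\left(86 \right)} = - \sqrt{2} \sqrt{86} = - 2 \sqrt{43}$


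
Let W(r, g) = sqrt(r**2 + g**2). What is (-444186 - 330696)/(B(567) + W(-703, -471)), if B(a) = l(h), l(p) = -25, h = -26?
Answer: -258294/9539 - 258294*sqrt(28642)/47695 ≈ -943.60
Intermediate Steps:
B(a) = -25
W(r, g) = sqrt(g**2 + r**2)
(-444186 - 330696)/(B(567) + W(-703, -471)) = (-444186 - 330696)/(-25 + sqrt((-471)**2 + (-703)**2)) = -774882/(-25 + sqrt(221841 + 494209)) = -774882/(-25 + sqrt(716050)) = -774882/(-25 + 5*sqrt(28642))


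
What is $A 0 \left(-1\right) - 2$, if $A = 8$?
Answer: $-2$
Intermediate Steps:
$A 0 \left(-1\right) - 2 = 8 \cdot 0 \left(-1\right) - 2 = 8 \cdot 0 - 2 = 0 - 2 = -2$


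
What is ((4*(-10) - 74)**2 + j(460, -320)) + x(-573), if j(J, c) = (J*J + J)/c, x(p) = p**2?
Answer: 5450597/16 ≈ 3.4066e+5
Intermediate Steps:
j(J, c) = (J + J**2)/c (j(J, c) = (J**2 + J)/c = (J + J**2)/c)
((4*(-10) - 74)**2 + j(460, -320)) + x(-573) = ((4*(-10) - 74)**2 + 460*(1 + 460)/(-320)) + (-573)**2 = ((-40 - 74)**2 + 460*(-1/320)*461) + 328329 = ((-114)**2 - 10603/16) + 328329 = (12996 - 10603/16) + 328329 = 197333/16 + 328329 = 5450597/16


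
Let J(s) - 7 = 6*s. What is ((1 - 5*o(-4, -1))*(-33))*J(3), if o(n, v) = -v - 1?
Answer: -825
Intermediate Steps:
o(n, v) = -1 - v
J(s) = 7 + 6*s
((1 - 5*o(-4, -1))*(-33))*J(3) = ((1 - 5*(-1 - 1*(-1)))*(-33))*(7 + 6*3) = ((1 - 5*(-1 + 1))*(-33))*(7 + 18) = ((1 - 5*0)*(-33))*25 = ((1 + 0)*(-33))*25 = (1*(-33))*25 = -33*25 = -825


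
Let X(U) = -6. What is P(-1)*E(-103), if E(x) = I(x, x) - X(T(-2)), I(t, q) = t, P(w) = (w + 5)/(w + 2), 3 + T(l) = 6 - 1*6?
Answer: -388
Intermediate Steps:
T(l) = -3 (T(l) = -3 + (6 - 1*6) = -3 + (6 - 6) = -3 + 0 = -3)
P(w) = (5 + w)/(2 + w)
E(x) = 6 + x (E(x) = x - 1*(-6) = x + 6 = 6 + x)
P(-1)*E(-103) = ((5 - 1)/(2 - 1))*(6 - 103) = (4/1)*(-97) = (1*4)*(-97) = 4*(-97) = -388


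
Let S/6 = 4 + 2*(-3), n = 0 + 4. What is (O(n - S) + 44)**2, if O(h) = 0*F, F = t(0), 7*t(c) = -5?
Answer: 1936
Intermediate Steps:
t(c) = -5/7 (t(c) = (1/7)*(-5) = -5/7)
n = 4
F = -5/7 ≈ -0.71429
S = -12 (S = 6*(4 + 2*(-3)) = 6*(4 - 6) = 6*(-2) = -12)
O(h) = 0 (O(h) = 0*(-5/7) = 0)
(O(n - S) + 44)**2 = (0 + 44)**2 = 44**2 = 1936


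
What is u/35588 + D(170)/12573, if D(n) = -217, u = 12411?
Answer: 21188701/63921132 ≈ 0.33148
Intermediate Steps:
u/35588 + D(170)/12573 = 12411/35588 - 217/12573 = 12411*(1/35588) - 217*1/12573 = 1773/5084 - 217/12573 = 21188701/63921132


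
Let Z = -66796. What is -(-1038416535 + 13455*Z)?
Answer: 1937156715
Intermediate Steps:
-(-1038416535 + 13455*Z) = -13455/(1/(-77177 - 66796)) = -13455/(1/(-143973)) = -13455/(-1/143973) = -13455*(-143973) = 1937156715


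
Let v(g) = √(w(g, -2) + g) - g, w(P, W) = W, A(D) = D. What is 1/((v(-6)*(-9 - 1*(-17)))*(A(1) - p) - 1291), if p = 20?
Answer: I/(-2203*I + 304*√2) ≈ -0.00043727 + 8.5335e-5*I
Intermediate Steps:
v(g) = √(-2 + g) - g
1/((v(-6)*(-9 - 1*(-17)))*(A(1) - p) - 1291) = 1/(((√(-2 - 6) - 1*(-6))*(-9 - 1*(-17)))*(1 - 1*20) - 1291) = 1/(((√(-8) + 6)*(-9 + 17))*(1 - 20) - 1291) = 1/(((2*I*√2 + 6)*8)*(-19) - 1291) = 1/(((6 + 2*I*√2)*8)*(-19) - 1291) = 1/((48 + 16*I*√2)*(-19) - 1291) = 1/((-912 - 304*I*√2) - 1291) = 1/(-2203 - 304*I*√2)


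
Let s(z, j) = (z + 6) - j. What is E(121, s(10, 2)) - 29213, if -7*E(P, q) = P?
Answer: -204612/7 ≈ -29230.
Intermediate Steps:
s(z, j) = 6 + z - j (s(z, j) = (6 + z) - j = 6 + z - j)
E(P, q) = -P/7
E(121, s(10, 2)) - 29213 = -⅐*121 - 29213 = -121/7 - 29213 = -204612/7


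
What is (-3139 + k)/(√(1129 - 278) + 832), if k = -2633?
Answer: -4802304/691373 + 5772*√851/691373 ≈ -6.7025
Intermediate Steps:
(-3139 + k)/(√(1129 - 278) + 832) = (-3139 - 2633)/(√(1129 - 278) + 832) = -5772/(√851 + 832) = -5772/(832 + √851)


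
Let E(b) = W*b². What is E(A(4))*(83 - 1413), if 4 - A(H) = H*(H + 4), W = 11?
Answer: -11469920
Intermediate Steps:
A(H) = 4 - H*(4 + H) (A(H) = 4 - H*(H + 4) = 4 - H*(4 + H))
E(b) = 11*b²
E(A(4))*(83 - 1413) = (11*(4 - 1*4² - 4*4)²)*(83 - 1413) = (11*(4 - 1*16 - 16)²)*(-1330) = (11*(4 - 16 - 16)²)*(-1330) = (11*(-28)²)*(-1330) = (11*784)*(-1330) = 8624*(-1330) = -11469920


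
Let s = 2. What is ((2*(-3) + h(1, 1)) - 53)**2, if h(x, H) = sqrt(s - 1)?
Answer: 3364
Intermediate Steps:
h(x, H) = 1 (h(x, H) = sqrt(2 - 1) = sqrt(1) = 1)
((2*(-3) + h(1, 1)) - 53)**2 = ((2*(-3) + 1) - 53)**2 = ((-6 + 1) - 53)**2 = (-5 - 53)**2 = (-58)**2 = 3364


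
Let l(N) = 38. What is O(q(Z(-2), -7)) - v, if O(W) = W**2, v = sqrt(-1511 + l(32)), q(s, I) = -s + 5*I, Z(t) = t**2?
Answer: 1521 - I*sqrt(1473) ≈ 1521.0 - 38.38*I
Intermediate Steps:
v = I*sqrt(1473) (v = sqrt(-1511 + 38) = sqrt(-1473) = I*sqrt(1473) ≈ 38.38*I)
O(q(Z(-2), -7)) - v = (-1*(-2)**2 + 5*(-7))**2 - I*sqrt(1473) = (-1*4 - 35)**2 - I*sqrt(1473) = (-4 - 35)**2 - I*sqrt(1473) = (-39)**2 - I*sqrt(1473) = 1521 - I*sqrt(1473)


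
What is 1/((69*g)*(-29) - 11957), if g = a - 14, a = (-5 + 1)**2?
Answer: -1/15959 ≈ -6.2661e-5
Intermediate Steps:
a = 16 (a = (-4)**2 = 16)
g = 2 (g = 16 - 14 = 2)
1/((69*g)*(-29) - 11957) = 1/((69*2)*(-29) - 11957) = 1/(138*(-29) - 11957) = 1/(-4002 - 11957) = 1/(-15959) = -1/15959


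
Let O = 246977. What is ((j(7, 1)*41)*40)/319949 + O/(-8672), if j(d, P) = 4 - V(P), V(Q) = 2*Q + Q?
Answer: -79005822093/2774597728 ≈ -28.475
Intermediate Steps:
V(Q) = 3*Q
j(d, P) = 4 - 3*P
((j(7, 1)*41)*40)/319949 + O/(-8672) = (((4 - 3*1)*41)*40)/319949 + 246977/(-8672) = (((4 - 3)*41)*40)*(1/319949) + 246977*(-1/8672) = ((1*41)*40)*(1/319949) - 246977/8672 = (41*40)*(1/319949) - 246977/8672 = 1640*(1/319949) - 246977/8672 = 1640/319949 - 246977/8672 = -79005822093/2774597728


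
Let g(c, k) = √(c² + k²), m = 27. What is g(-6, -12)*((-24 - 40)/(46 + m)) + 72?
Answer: 72 - 384*√5/73 ≈ 60.238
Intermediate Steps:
g(-6, -12)*((-24 - 40)/(46 + m)) + 72 = √((-6)² + (-12)²)*((-24 - 40)/(46 + 27)) + 72 = √(36 + 144)*(-64/73) + 72 = √180*(-64*1/73) + 72 = (6*√5)*(-64/73) + 72 = -384*√5/73 + 72 = 72 - 384*√5/73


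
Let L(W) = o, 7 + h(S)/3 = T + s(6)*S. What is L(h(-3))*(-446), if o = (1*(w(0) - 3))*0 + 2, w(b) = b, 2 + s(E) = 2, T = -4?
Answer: -892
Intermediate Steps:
s(E) = 0 (s(E) = -2 + 2 = 0)
h(S) = -33 (h(S) = -21 + 3*(-4 + 0*S) = -21 + 3*(-4 + 0) = -21 + 3*(-4) = -21 - 12 = -33)
o = 2 (o = (1*(0 - 3))*0 + 2 = (1*(-3))*0 + 2 = -3*0 + 2 = 0 + 2 = 2)
L(W) = 2
L(h(-3))*(-446) = 2*(-446) = -892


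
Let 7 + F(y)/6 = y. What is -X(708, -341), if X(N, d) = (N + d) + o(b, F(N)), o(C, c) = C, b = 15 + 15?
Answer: -397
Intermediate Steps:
F(y) = -42 + 6*y
b = 30
X(N, d) = 30 + N + d (X(N, d) = (N + d) + 30 = 30 + N + d)
-X(708, -341) = -(30 + 708 - 341) = -1*397 = -397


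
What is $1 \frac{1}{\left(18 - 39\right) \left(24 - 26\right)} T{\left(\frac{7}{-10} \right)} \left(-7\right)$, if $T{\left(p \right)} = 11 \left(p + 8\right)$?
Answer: $- \frac{803}{60} \approx -13.383$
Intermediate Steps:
$T{\left(p \right)} = 88 + 11 p$ ($T{\left(p \right)} = 11 \left(8 + p\right) = 88 + 11 p$)
$1 \frac{1}{\left(18 - 39\right) \left(24 - 26\right)} T{\left(\frac{7}{-10} \right)} \left(-7\right) = 1 \frac{1}{\left(18 - 39\right) \left(24 - 26\right)} \left(88 + 11 \frac{7}{-10}\right) \left(-7\right) = 1 \frac{1}{\left(-21\right) \left(24 - 26\right)} \left(88 + 11 \cdot 7 \left(- \frac{1}{10}\right)\right) \left(-7\right) = 1 \frac{1}{\left(-21\right) \left(24 - 26\right)} \left(88 + 11 \left(- \frac{7}{10}\right)\right) \left(-7\right) = 1 \frac{1}{\left(-21\right) \left(-2\right)} \left(88 - \frac{77}{10}\right) \left(-7\right) = 1 \cdot \frac{1}{42} \cdot \frac{803}{10} \left(-7\right) = \frac{1}{42} \cdot \frac{803}{10} \left(-7\right) = \frac{803}{420} \left(-7\right) = - \frac{803}{60}$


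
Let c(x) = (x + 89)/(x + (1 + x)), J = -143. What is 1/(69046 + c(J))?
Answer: 95/6559388 ≈ 1.4483e-5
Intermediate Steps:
c(x) = (89 + x)/(1 + 2*x)
1/(69046 + c(J)) = 1/(69046 + (89 - 143)/(1 + 2*(-143))) = 1/(69046 - 54/(1 - 286)) = 1/(69046 - 54/(-285)) = 1/(69046 - 1/285*(-54)) = 1/(69046 + 18/95) = 1/(6559388/95) = 95/6559388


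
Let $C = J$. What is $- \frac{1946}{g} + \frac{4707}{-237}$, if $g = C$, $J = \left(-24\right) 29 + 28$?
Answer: $- \frac{447179}{26386} \approx -16.948$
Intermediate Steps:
$J = -668$ ($J = -696 + 28 = -668$)
$C = -668$
$g = -668$
$- \frac{1946}{g} + \frac{4707}{-237} = - \frac{1946}{-668} + \frac{4707}{-237} = \left(-1946\right) \left(- \frac{1}{668}\right) + 4707 \left(- \frac{1}{237}\right) = \frac{973}{334} - \frac{1569}{79} = - \frac{447179}{26386}$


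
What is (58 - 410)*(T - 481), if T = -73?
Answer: 195008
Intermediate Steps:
(58 - 410)*(T - 481) = (58 - 410)*(-73 - 481) = -352*(-554) = 195008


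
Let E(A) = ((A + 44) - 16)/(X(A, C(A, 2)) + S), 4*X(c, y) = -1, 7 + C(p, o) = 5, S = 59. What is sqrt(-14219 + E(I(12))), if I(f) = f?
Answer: I*sqrt(31408267)/47 ≈ 119.24*I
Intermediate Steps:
C(p, o) = -2 (C(p, o) = -7 + 5 = -2)
X(c, y) = -1/4 (X(c, y) = (1/4)*(-1) = -1/4)
E(A) = 112/235 + 4*A/235 (E(A) = ((A + 44) - 16)/(-1/4 + 59) = ((44 + A) - 16)/(235/4) = (28 + A)*(4/235) = 112/235 + 4*A/235)
sqrt(-14219 + E(I(12))) = sqrt(-14219 + (112/235 + (4/235)*12)) = sqrt(-14219 + (112/235 + 48/235)) = sqrt(-14219 + 32/47) = sqrt(-668261/47) = I*sqrt(31408267)/47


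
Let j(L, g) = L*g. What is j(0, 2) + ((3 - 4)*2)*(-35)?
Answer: 70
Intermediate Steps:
j(0, 2) + ((3 - 4)*2)*(-35) = 0*2 + ((3 - 4)*2)*(-35) = 0 - 1*2*(-35) = 0 - 2*(-35) = 0 + 70 = 70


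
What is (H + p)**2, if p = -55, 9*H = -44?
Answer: 290521/81 ≈ 3586.7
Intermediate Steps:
H = -44/9 (H = (1/9)*(-44) = -44/9 ≈ -4.8889)
(H + p)**2 = (-44/9 - 55)**2 = (-539/9)**2 = 290521/81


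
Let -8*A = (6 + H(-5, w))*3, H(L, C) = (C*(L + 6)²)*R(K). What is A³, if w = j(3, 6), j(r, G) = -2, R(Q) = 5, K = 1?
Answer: 27/8 ≈ 3.3750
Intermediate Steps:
w = -2
H(L, C) = 5*C*(6 + L)² (H(L, C) = (C*(L + 6)²)*5 = (C*(6 + L)²)*5 = 5*C*(6 + L)²)
A = 3/2 (A = -(6 + 5*(-2)*(6 - 5)²)*3/8 = -(6 + 5*(-2)*1²)*3/8 = -(6 + 5*(-2)*1)*3/8 = -(6 - 10)*3/8 = -(-1)*3/2 = -⅛*(-12) = 3/2 ≈ 1.5000)
A³ = (3/2)³ = 27/8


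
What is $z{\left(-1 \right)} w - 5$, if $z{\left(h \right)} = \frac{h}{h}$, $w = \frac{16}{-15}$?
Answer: $- \frac{91}{15} \approx -6.0667$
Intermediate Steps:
$w = - \frac{16}{15}$ ($w = 16 \left(- \frac{1}{15}\right) = - \frac{16}{15} \approx -1.0667$)
$z{\left(h \right)} = 1$
$z{\left(-1 \right)} w - 5 = 1 \left(- \frac{16}{15}\right) - 5 = - \frac{16}{15} - 5 = - \frac{91}{15}$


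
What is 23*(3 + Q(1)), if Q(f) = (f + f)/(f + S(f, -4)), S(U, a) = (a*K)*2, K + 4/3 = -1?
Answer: 4209/59 ≈ 71.339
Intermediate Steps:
K = -7/3 (K = -4/3 - 1 = -7/3 ≈ -2.3333)
S(U, a) = -14*a/3 (S(U, a) = (a*(-7/3))*2 = -7*a/3*2 = -14*a/3)
Q(f) = 2*f/(56/3 + f) (Q(f) = (f + f)/(f - 14/3*(-4)) = (2*f)/(f + 56/3) = (2*f)/(56/3 + f) = 2*f/(56/3 + f))
23*(3 + Q(1)) = 23*(3 + 6*1/(56 + 3*1)) = 23*(3 + 6*1/(56 + 3)) = 23*(3 + 6*1/59) = 23*(3 + 6*1*(1/59)) = 23*(3 + 6/59) = 23*(183/59) = 4209/59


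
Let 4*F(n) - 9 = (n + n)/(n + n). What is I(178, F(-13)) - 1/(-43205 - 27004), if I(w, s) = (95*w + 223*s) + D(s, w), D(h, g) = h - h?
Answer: 2452751417/140418 ≈ 17468.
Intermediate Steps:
F(n) = 5/2 (F(n) = 9/4 + ((n + n)/(n + n))/4 = 9/4 + ((2*n)/((2*n)))/4 = 9/4 + ((2*n)*(1/(2*n)))/4 = 9/4 + (1/4)*1 = 9/4 + 1/4 = 5/2)
D(h, g) = 0
I(w, s) = 95*w + 223*s (I(w, s) = (95*w + 223*s) + 0 = 95*w + 223*s)
I(178, F(-13)) - 1/(-43205 - 27004) = (95*178 + 223*(5/2)) - 1/(-43205 - 27004) = (16910 + 1115/2) - 1/(-70209) = 34935/2 - 1*(-1/70209) = 34935/2 + 1/70209 = 2452751417/140418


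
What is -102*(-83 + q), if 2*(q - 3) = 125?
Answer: 1785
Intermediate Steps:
q = 131/2 (q = 3 + (½)*125 = 3 + 125/2 = 131/2 ≈ 65.500)
-102*(-83 + q) = -102*(-83 + 131/2) = -102*(-35/2) = 1785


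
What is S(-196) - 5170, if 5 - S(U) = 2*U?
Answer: -4773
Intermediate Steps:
S(U) = 5 - 2*U
S(-196) - 5170 = (5 - 2*(-196)) - 5170 = (5 + 392) - 5170 = 397 - 5170 = -4773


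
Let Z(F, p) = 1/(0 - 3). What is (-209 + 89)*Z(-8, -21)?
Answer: 40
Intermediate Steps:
Z(F, p) = -1/3 (Z(F, p) = 1/(-3) = -1/3)
(-209 + 89)*Z(-8, -21) = (-209 + 89)*(-1/3) = -120*(-1/3) = 40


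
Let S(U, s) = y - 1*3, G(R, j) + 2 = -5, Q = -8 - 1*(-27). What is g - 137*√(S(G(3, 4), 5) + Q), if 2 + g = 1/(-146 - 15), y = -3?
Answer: -323/161 - 137*√13 ≈ -495.97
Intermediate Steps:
Q = 19 (Q = -8 + 27 = 19)
G(R, j) = -7 (G(R, j) = -2 - 5 = -7)
g = -323/161 (g = -2 + 1/(-146 - 15) = -2 + 1/(-161) = -2 - 1/161 = -323/161 ≈ -2.0062)
S(U, s) = -6 (S(U, s) = -3 - 1*3 = -3 - 3 = -6)
g - 137*√(S(G(3, 4), 5) + Q) = -323/161 - 137*√(-6 + 19) = -323/161 - 137*√13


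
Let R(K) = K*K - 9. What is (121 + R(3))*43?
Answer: 5203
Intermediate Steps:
R(K) = -9 + K**2 (R(K) = K**2 - 9 = -9 + K**2)
(121 + R(3))*43 = (121 + (-9 + 3**2))*43 = (121 + (-9 + 9))*43 = (121 + 0)*43 = 121*43 = 5203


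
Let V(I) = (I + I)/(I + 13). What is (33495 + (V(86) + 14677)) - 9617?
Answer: 3817117/99 ≈ 38557.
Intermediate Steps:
V(I) = 2*I/(13 + I) (V(I) = (2*I)/(13 + I) = 2*I/(13 + I))
(33495 + (V(86) + 14677)) - 9617 = (33495 + (2*86/(13 + 86) + 14677)) - 9617 = (33495 + (2*86/99 + 14677)) - 9617 = (33495 + (2*86*(1/99) + 14677)) - 9617 = (33495 + (172/99 + 14677)) - 9617 = (33495 + 1453195/99) - 9617 = 4769200/99 - 9617 = 3817117/99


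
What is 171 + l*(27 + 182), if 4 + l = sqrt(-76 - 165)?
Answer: -665 + 209*I*sqrt(241) ≈ -665.0 + 3244.6*I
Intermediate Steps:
l = -4 + I*sqrt(241) (l = -4 + sqrt(-76 - 165) = -4 + sqrt(-241) = -4 + I*sqrt(241) ≈ -4.0 + 15.524*I)
171 + l*(27 + 182) = 171 + (-4 + I*sqrt(241))*(27 + 182) = 171 + (-4 + I*sqrt(241))*209 = 171 + (-836 + 209*I*sqrt(241)) = -665 + 209*I*sqrt(241)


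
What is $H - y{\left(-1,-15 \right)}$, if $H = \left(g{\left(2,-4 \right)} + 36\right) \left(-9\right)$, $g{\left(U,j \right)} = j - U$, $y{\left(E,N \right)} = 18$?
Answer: $-288$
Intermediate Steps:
$H = -270$ ($H = \left(\left(-4 - 2\right) + 36\right) \left(-9\right) = \left(-6 + 36\right) \left(-9\right) = 30 \left(-9\right) = -270$)
$H - y{\left(-1,-15 \right)} = -270 - 18 = -288$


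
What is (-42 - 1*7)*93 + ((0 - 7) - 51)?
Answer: -4615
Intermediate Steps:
(-42 - 1*7)*93 + ((0 - 7) - 51) = (-42 - 7)*93 + (-7 - 51) = -49*93 - 58 = -4557 - 58 = -4615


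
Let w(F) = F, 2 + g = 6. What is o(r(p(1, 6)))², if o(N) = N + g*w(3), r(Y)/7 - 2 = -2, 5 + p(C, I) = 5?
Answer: 144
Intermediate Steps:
g = 4 (g = -2 + 6 = 4)
p(C, I) = 0 (p(C, I) = -5 + 5 = 0)
r(Y) = 0 (r(Y) = 14 + 7*(-2) = 14 - 14 = 0)
o(N) = 12 + N (o(N) = N + 4*3 = N + 12 = 12 + N)
o(r(p(1, 6)))² = (12 + 0)² = 12² = 144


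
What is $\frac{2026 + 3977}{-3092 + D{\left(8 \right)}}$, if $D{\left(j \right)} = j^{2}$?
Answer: $- \frac{6003}{3028} \approx -1.9825$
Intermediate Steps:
$\frac{2026 + 3977}{-3092 + D{\left(8 \right)}} = \frac{2026 + 3977}{-3092 + 8^{2}} = \frac{6003}{-3092 + 64} = \frac{6003}{-3028} = 6003 \left(- \frac{1}{3028}\right) = - \frac{6003}{3028}$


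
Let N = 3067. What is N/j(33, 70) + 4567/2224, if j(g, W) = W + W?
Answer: 1865097/77840 ≈ 23.961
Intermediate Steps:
j(g, W) = 2*W
N/j(33, 70) + 4567/2224 = 3067/((2*70)) + 4567/2224 = 3067/140 + 4567*(1/2224) = 3067*(1/140) + 4567/2224 = 3067/140 + 4567/2224 = 1865097/77840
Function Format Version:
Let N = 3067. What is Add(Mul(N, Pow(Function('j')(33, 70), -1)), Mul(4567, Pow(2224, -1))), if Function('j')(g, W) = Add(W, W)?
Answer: Rational(1865097, 77840) ≈ 23.961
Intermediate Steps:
Function('j')(g, W) = Mul(2, W)
Add(Mul(N, Pow(Function('j')(33, 70), -1)), Mul(4567, Pow(2224, -1))) = Add(Mul(3067, Pow(Mul(2, 70), -1)), Mul(4567, Pow(2224, -1))) = Add(Mul(3067, Pow(140, -1)), Mul(4567, Rational(1, 2224))) = Add(Mul(3067, Rational(1, 140)), Rational(4567, 2224)) = Add(Rational(3067, 140), Rational(4567, 2224)) = Rational(1865097, 77840)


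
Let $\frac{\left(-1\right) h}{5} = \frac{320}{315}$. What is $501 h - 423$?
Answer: $- \frac{62323}{21} \approx -2967.8$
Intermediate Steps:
$h = - \frac{320}{63}$ ($h = - 5 \cdot \frac{320}{315} = - 5 \cdot 320 \cdot \frac{1}{315} = \left(-5\right) \frac{64}{63} = - \frac{320}{63} \approx -5.0794$)
$501 h - 423 = 501 \left(- \frac{320}{63}\right) - 423 = - \frac{53440}{21} - 423 = - \frac{62323}{21}$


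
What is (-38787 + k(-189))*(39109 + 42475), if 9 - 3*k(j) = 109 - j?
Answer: -9516773600/3 ≈ -3.1723e+9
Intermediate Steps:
k(j) = -100/3 + j/3 (k(j) = 3 - (109 - j)/3 = 3 + (-109/3 + j/3) = -100/3 + j/3)
(-38787 + k(-189))*(39109 + 42475) = (-38787 + (-100/3 + (⅓)*(-189)))*(39109 + 42475) = (-38787 + (-100/3 - 63))*81584 = (-38787 - 289/3)*81584 = -116650/3*81584 = -9516773600/3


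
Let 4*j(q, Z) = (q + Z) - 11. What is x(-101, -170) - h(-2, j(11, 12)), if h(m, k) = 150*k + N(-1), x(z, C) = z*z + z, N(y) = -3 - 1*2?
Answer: 9655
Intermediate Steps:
N(y) = -5 (N(y) = -3 - 2 = -5)
j(q, Z) = -11/4 + Z/4 + q/4 (j(q, Z) = ((q + Z) - 11)/4 = ((Z + q) - 11)/4 = (-11 + Z + q)/4 = -11/4 + Z/4 + q/4)
x(z, C) = z + z² (x(z, C) = z² + z = z + z²)
h(m, k) = -5 + 150*k (h(m, k) = 150*k - 5 = -5 + 150*k)
x(-101, -170) - h(-2, j(11, 12)) = -101*(1 - 101) - (-5 + 150*(-11/4 + (¼)*12 + (¼)*11)) = -101*(-100) - (-5 + 150*(-11/4 + 3 + 11/4)) = 10100 - (-5 + 150*3) = 10100 - (-5 + 450) = 10100 - 1*445 = 10100 - 445 = 9655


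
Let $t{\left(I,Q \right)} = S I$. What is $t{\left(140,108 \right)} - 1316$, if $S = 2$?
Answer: $-1036$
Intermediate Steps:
$t{\left(I,Q \right)} = 2 I$
$t{\left(140,108 \right)} - 1316 = 2 \cdot 140 - 1316 = 280 - 1316 = -1036$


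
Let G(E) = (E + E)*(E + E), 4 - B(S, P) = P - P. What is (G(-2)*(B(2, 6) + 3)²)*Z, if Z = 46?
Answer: 36064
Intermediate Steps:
B(S, P) = 4 (B(S, P) = 4 - (P - P) = 4 - 1*0 = 4 + 0 = 4)
G(E) = 4*E² (G(E) = (2*E)*(2*E) = 4*E²)
(G(-2)*(B(2, 6) + 3)²)*Z = ((4*(-2)²)*(4 + 3)²)*46 = ((4*4)*7²)*46 = (16*49)*46 = 784*46 = 36064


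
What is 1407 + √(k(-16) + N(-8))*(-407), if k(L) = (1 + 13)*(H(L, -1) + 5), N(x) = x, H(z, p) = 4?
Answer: 1407 - 407*√118 ≈ -3014.2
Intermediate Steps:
k(L) = 126 (k(L) = (1 + 13)*(4 + 5) = 14*9 = 126)
1407 + √(k(-16) + N(-8))*(-407) = 1407 + √(126 - 8)*(-407) = 1407 + √118*(-407) = 1407 - 407*√118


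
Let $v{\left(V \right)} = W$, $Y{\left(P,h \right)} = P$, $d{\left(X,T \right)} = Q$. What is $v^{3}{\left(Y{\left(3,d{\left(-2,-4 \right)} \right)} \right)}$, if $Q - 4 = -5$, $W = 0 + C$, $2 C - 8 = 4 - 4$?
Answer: $64$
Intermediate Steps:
$C = 4$ ($C = 4 + \frac{4 - 4}{2} = 4 + \frac{1}{2} \cdot 0 = 4 + 0 = 4$)
$W = 4$ ($W = 0 + 4 = 4$)
$Q = -1$ ($Q = 4 - 5 = -1$)
$d{\left(X,T \right)} = -1$
$v{\left(V \right)} = 4$
$v^{3}{\left(Y{\left(3,d{\left(-2,-4 \right)} \right)} \right)} = 4^{3} = 64$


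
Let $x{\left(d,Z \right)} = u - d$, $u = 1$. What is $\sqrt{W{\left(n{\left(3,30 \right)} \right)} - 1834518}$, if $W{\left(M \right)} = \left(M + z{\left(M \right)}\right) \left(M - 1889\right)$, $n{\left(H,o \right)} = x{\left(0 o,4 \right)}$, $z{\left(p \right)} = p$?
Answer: $i \sqrt{1838294} \approx 1355.8 i$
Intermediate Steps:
$x{\left(d,Z \right)} = 1 - d$
$n{\left(H,o \right)} = 1$ ($n{\left(H,o \right)} = 1 - 0 o = 1 - 0 = 1 + 0 = 1$)
$W{\left(M \right)} = 2 M \left(-1889 + M\right)$ ($W{\left(M \right)} = \left(M + M\right) \left(M - 1889\right) = 2 M \left(-1889 + M\right)$)
$\sqrt{W{\left(n{\left(3,30 \right)} \right)} - 1834518} = \sqrt{2 \cdot 1 \left(-1889 + 1\right) - 1834518} = \sqrt{2 \cdot 1 \left(-1888\right) - 1834518} = \sqrt{-3776 - 1834518} = \sqrt{-1838294} = i \sqrt{1838294}$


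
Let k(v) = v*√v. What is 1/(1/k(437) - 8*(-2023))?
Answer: 1350610683352/21858283299368767 - 437*√437/21858283299368767 ≈ 6.1789e-5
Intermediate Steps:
k(v) = v^(3/2)
1/(1/k(437) - 8*(-2023)) = 1/(1/(437^(3/2)) - 8*(-2023)) = 1/(1/(437*√437) + 16184) = 1/(√437/190969 + 16184) = 1/(16184 + √437/190969)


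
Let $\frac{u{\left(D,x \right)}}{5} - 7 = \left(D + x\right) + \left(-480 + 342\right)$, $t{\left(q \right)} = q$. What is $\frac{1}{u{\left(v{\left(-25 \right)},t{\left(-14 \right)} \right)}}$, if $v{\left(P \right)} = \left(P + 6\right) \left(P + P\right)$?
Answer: $\frac{1}{4025} \approx 0.00024845$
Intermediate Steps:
$v{\left(P \right)} = 2 P \left(6 + P\right)$ ($v{\left(P \right)} = \left(6 + P\right) 2 P = 2 P \left(6 + P\right)$)
$u{\left(D,x \right)} = -655 + 5 D + 5 x$ ($u{\left(D,x \right)} = 35 + 5 \left(\left(D + x\right) + \left(-480 + 342\right)\right) = 35 + 5 \left(\left(D + x\right) - 138\right) = 35 + 5 \left(-138 + D + x\right) = 35 + \left(-690 + 5 D + 5 x\right) = -655 + 5 D + 5 x$)
$\frac{1}{u{\left(v{\left(-25 \right)},t{\left(-14 \right)} \right)}} = \frac{1}{-655 + 5 \cdot 2 \left(-25\right) \left(6 - 25\right) + 5 \left(-14\right)} = \frac{1}{-655 + 5 \cdot 2 \left(-25\right) \left(-19\right) - 70} = \frac{1}{-655 + 5 \cdot 950 - 70} = \frac{1}{-655 + 4750 - 70} = \frac{1}{4025}$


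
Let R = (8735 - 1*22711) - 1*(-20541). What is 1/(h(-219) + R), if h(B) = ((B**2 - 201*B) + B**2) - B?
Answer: 1/146725 ≈ 6.8155e-6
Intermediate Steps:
h(B) = -202*B + 2*B**2 (h(B) = (-201*B + 2*B**2) - B = -202*B + 2*B**2)
R = 6565 (R = (8735 - 22711) + 20541 = -13976 + 20541 = 6565)
1/(h(-219) + R) = 1/(2*(-219)*(-101 - 219) + 6565) = 1/(2*(-219)*(-320) + 6565) = 1/(140160 + 6565) = 1/146725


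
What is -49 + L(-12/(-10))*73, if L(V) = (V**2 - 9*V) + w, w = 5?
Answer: -9182/25 ≈ -367.28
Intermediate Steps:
L(V) = 5 + V**2 - 9*V (L(V) = (V**2 - 9*V) + 5 = 5 + V**2 - 9*V)
-49 + L(-12/(-10))*73 = -49 + (5 + (-12/(-10))**2 - (-108)/(-10))*73 = -49 + (5 + (-12*(-1/10))**2 - (-108)*(-1)/10)*73 = -49 + (5 + (6/5)**2 - 9*6/5)*73 = -49 + (5 + 36/25 - 54/5)*73 = -49 - 109/25*73 = -49 - 7957/25 = -9182/25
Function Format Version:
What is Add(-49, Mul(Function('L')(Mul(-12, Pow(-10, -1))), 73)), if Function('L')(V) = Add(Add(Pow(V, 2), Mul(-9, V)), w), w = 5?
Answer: Rational(-9182, 25) ≈ -367.28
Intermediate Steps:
Function('L')(V) = Add(5, Pow(V, 2), Mul(-9, V)) (Function('L')(V) = Add(Add(Pow(V, 2), Mul(-9, V)), 5) = Add(5, Pow(V, 2), Mul(-9, V)))
Add(-49, Mul(Function('L')(Mul(-12, Pow(-10, -1))), 73)) = Add(-49, Mul(Add(5, Pow(Mul(-12, Pow(-10, -1)), 2), Mul(-9, Mul(-12, Pow(-10, -1)))), 73)) = Add(-49, Mul(Add(5, Pow(Mul(-12, Rational(-1, 10)), 2), Mul(-9, Mul(-12, Rational(-1, 10)))), 73)) = Add(-49, Mul(Add(5, Pow(Rational(6, 5), 2), Mul(-9, Rational(6, 5))), 73)) = Add(-49, Mul(Add(5, Rational(36, 25), Rational(-54, 5)), 73)) = Add(-49, Mul(Rational(-109, 25), 73)) = Add(-49, Rational(-7957, 25)) = Rational(-9182, 25)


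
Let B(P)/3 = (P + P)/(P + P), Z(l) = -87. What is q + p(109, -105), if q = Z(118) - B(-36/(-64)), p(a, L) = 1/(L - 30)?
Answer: -12151/135 ≈ -90.007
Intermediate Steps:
B(P) = 3 (B(P) = 3*((P + P)/(P + P)) = 3*((2*P)/((2*P))) = 3*((2*P)*(1/(2*P))) = 3*1 = 3)
p(a, L) = 1/(-30 + L)
q = -90 (q = -87 - 1*3 = -87 - 3 = -90)
q + p(109, -105) = -90 + 1/(-30 - 105) = -90 + 1/(-135) = -90 - 1/135 = -12151/135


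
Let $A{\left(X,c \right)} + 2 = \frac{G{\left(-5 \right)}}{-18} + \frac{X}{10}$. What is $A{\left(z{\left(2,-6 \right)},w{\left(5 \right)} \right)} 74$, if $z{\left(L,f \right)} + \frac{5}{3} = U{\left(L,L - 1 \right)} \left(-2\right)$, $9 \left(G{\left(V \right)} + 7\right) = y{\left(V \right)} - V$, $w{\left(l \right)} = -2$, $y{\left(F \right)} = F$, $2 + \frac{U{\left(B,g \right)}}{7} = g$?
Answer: $- \frac{1258}{45} \approx -27.956$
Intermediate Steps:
$U{\left(B,g \right)} = -14 + 7 g$
$G{\left(V \right)} = -7$ ($G{\left(V \right)} = -7 + \frac{V - V}{9} = -7 + \frac{1}{9} \cdot 0 = -7 + 0 = -7$)
$z{\left(L,f \right)} = \frac{121}{3} - 14 L$ ($z{\left(L,f \right)} = - \frac{5}{3} + \left(-14 + 7 \left(L - 1\right)\right) \left(-2\right) = - \frac{5}{3} + \left(-14 + 7 \left(-1 + L\right)\right) \left(-2\right) = - \frac{5}{3} + \left(-14 + \left(-7 + 7 L\right)\right) \left(-2\right) = - \frac{5}{3} + \left(-21 + 7 L\right) \left(-2\right) = - \frac{5}{3} - \left(-42 + 14 L\right) = \frac{121}{3} - 14 L$)
$A{\left(X,c \right)} = - \frac{29}{18} + \frac{X}{10}$ ($A{\left(X,c \right)} = -2 + \left(- \frac{7}{-18} + \frac{X}{10}\right) = -2 + \left(\left(-7\right) \left(- \frac{1}{18}\right) + X \frac{1}{10}\right) = -2 + \left(\frac{7}{18} + \frac{X}{10}\right) = - \frac{29}{18} + \frac{X}{10}$)
$A{\left(z{\left(2,-6 \right)},w{\left(5 \right)} \right)} 74 = \left(- \frac{29}{18} + \frac{\frac{121}{3} - 28}{10}\right) 74 = \left(- \frac{29}{18} + \frac{1}{10} \cdot \frac{37}{3}\right) 74 = \left(- \frac{29}{18} + \frac{37}{30}\right) 74 = \left(- \frac{17}{45}\right) 74 = - \frac{1258}{45}$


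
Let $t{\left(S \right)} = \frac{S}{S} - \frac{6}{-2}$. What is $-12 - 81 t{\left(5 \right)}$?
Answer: $-336$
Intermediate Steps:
$t{\left(S \right)} = 4$ ($t{\left(S \right)} = 1 - -3 = 1 + 3 = 4$)
$-12 - 81 t{\left(5 \right)} = -12 - 324 = -336$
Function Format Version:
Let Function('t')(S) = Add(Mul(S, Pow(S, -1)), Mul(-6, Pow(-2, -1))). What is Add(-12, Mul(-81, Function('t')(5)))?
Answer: -336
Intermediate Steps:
Function('t')(S) = 4 (Function('t')(S) = Add(1, Mul(-6, Rational(-1, 2))) = Add(1, 3) = 4)
Add(-12, Mul(-81, Function('t')(5))) = Add(-12, Mul(-81, 4)) = Add(-12, -324) = -336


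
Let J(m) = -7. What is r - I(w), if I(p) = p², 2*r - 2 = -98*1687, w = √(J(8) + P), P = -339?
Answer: -82316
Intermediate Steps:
w = I*√346 (w = √(-7 - 339) = √(-346) = I*√346 ≈ 18.601*I)
r = -82662 (r = 1 + (-98*1687)/2 = 1 + (½)*(-165326) = 1 - 82663 = -82662)
r - I(w) = -82662 - (I*√346)² = -82662 - 1*(-346) = -82662 + 346 = -82316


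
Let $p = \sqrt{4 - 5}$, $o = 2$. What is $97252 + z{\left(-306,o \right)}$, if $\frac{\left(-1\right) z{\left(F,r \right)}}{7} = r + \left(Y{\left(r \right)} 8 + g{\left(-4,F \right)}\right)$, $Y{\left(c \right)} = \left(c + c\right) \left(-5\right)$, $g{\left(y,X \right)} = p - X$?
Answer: $96216 - 7 i \approx 96216.0 - 7.0 i$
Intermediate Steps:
$p = i$ ($p = \sqrt{-1} = i \approx 1.0 i$)
$g{\left(y,X \right)} = i - X$
$Y{\left(c \right)} = - 10 c$ ($Y{\left(c \right)} = 2 c \left(-5\right) = - 10 c$)
$z{\left(F,r \right)} = - 7 i + 7 F + 553 r$ ($z{\left(F,r \right)} = - 7 \left(r - \left(F - i - - 10 r 8\right)\right) = - 7 \left(r - \left(F - i + 80 r\right)\right) = - 7 \left(i - F - 79 r\right) = - 7 i + 7 F + 553 r$)
$97252 + z{\left(-306,o \right)} = 97252 + \left(- 7 i + 7 \left(-306\right) + 553 \cdot 2\right) = 97252 - \left(1036 + 7 i\right) = 96216 - 7 i$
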